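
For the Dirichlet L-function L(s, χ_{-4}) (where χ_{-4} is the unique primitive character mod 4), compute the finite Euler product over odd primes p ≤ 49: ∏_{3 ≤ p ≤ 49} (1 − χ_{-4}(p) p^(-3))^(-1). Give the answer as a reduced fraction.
∏ = 5542372783760447569145696690995330585/5720007308274565543266215981884637184

The odd primes p ≤ 49 are [3, 5, 7, 11, 13, 17, 19, 23, 29, 31, 37, 41, 43, 47]. For each, χ(p) = 1 if p ≡ 1 mod 4, χ(p) = −1 if p ≡ 3 mod 4. Taking (1 − χ(p)/p^3)^(-1) = p^3/(p^3 − χ(p)): (1 − (-1)/3^3)^(-1) · (1 − (1)/5^3)^(-1) · (1 − (-1)/7^3)^(-1) · (1 − (-1)/11^3)^(-1) · (1 − (1)/13^3)^(-1) · (1 − (1)/17^3)^(-1) · (1 − (-1)/19^3)^(-1) · (1 − (-1)/23^3)^(-1) · (1 − (1)/29^3)^(-1) · (1 − (-1)/31^3)^(-1) · (1 − (1)/37^3)^(-1) · (1 − (1)/41^3)^(-1) · (1 − (-1)/43^3)^(-1) · (1 − (-1)/47^3)^(-1) = 5542372783760447569145696690995330585/5720007308274565543266215981884637184.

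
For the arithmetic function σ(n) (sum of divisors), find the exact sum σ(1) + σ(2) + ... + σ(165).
Σ_{n ≤ 165} σ(n) = 22455

Compute σ(n) for each 1 ≤ n ≤ 165: σ(1) = 1, σ(2) = 3, σ(3) = 4, σ(4) = 7, σ(5) = 6, σ(6) = 12, σ(7) = 8, σ(8) = 15, σ(9) = 13, σ(10) = 18, σ(11) = 12, σ(12) = 28, σ(13) = 14, σ(14) = 24, σ(15) = 24, σ(16) = 31, σ(17) = 18, σ(18) = 39, σ(19) = 20, σ(20) = 42, σ(21) = 32, σ(22) = 36, σ(23) = 24, σ(24) = 60, σ(25) = 31, σ(26) = 42, σ(27) = 40, σ(28) = 56, σ(29) = 30, σ(30) = 72, σ(31) = 32, σ(32) = 63, σ(33) = 48, σ(34) = 54, σ(35) = 48, σ(36) = 91, σ(37) = 38, σ(38) = 60, σ(39) = 56, σ(40) = 90, σ(41) = 42, σ(42) = 96, σ(43) = 44, σ(44) = 84, σ(45) = 78, σ(46) = 72, σ(47) = 48, σ(48) = 124, σ(49) = 57, σ(50) = 93, σ(51) = 72, σ(52) = 98, σ(53) = 54, σ(54) = 120, σ(55) = 72, σ(56) = 120, σ(57) = 80, σ(58) = 90, σ(59) = 60, σ(60) = 168, σ(61) = 62, σ(62) = 96, σ(63) = 104, σ(64) = 127, σ(65) = 84, σ(66) = 144, σ(67) = 68, σ(68) = 126, σ(69) = 96, σ(70) = 144, σ(71) = 72, σ(72) = 195, σ(73) = 74, σ(74) = 114, σ(75) = 124, σ(76) = 140, σ(77) = 96, σ(78) = 168, σ(79) = 80, σ(80) = 186, σ(81) = 121, σ(82) = 126, σ(83) = 84, σ(84) = 224, σ(85) = 108, σ(86) = 132, σ(87) = 120, σ(88) = 180, σ(89) = 90, σ(90) = 234, σ(91) = 112, σ(92) = 168, σ(93) = 128, σ(94) = 144, σ(95) = 120, σ(96) = 252, σ(97) = 98, σ(98) = 171, σ(99) = 156, σ(100) = 217, σ(101) = 102, σ(102) = 216, σ(103) = 104, σ(104) = 210, σ(105) = 192, σ(106) = 162, σ(107) = 108, σ(108) = 280, σ(109) = 110, σ(110) = 216, σ(111) = 152, σ(112) = 248, σ(113) = 114, σ(114) = 240, σ(115) = 144, σ(116) = 210, σ(117) = 182, σ(118) = 180, σ(119) = 144, σ(120) = 360, σ(121) = 133, σ(122) = 186, σ(123) = 168, σ(124) = 224, σ(125) = 156, σ(126) = 312, σ(127) = 128, σ(128) = 255, σ(129) = 176, σ(130) = 252, σ(131) = 132, σ(132) = 336, σ(133) = 160, σ(134) = 204, σ(135) = 240, σ(136) = 270, σ(137) = 138, σ(138) = 288, σ(139) = 140, σ(140) = 336, σ(141) = 192, σ(142) = 216, σ(143) = 168, σ(144) = 403, σ(145) = 180, σ(146) = 222, σ(147) = 228, σ(148) = 266, σ(149) = 150, σ(150) = 372, σ(151) = 152, σ(152) = 300, σ(153) = 234, σ(154) = 288, σ(155) = 192, σ(156) = 392, σ(157) = 158, σ(158) = 240, σ(159) = 216, σ(160) = 378, σ(161) = 192, σ(162) = 363, σ(163) = 164, σ(164) = 294, σ(165) = 288. Summing all 165 values: 22455. (Average order: Σ_{n ≤ x} σ(n) ~ (π²/12) x². For x = 165, (π²/12)·165² ≈ 22391.66.)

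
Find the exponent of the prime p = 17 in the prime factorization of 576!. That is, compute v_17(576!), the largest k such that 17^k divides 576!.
v_17(576!) = 34

Legendre's formula: v_p(n!) = Σ_{k ≥ 1} ⌊n / p^k⌋. For p = 17, n = 576, the terms are:
  ⌊576/17^1⌋ = ⌊576/17⌋ = 33
  ⌊576/17^2⌋ = ⌊576/289⌋ = 1
(the next term ⌊576/17^3⌋ = 0, terminating the sum). Summing: v_17(576!) = 33 + 1 = 34.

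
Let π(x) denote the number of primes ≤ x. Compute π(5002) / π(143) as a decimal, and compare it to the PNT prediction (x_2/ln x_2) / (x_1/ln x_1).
π(5002)/π(143) = 669/34 ≈ 19.6765;  PNT prediction ≈ 20.3808.

π(143) = 34 and π(5002) = 669, so π(5002)/π(143) ≈ 19.6765. The PNT-predicted ratio is (5002/ln(5002)) / (143/ln(143)) ≈ 20.3808. The two agree to within a few percent, as expected.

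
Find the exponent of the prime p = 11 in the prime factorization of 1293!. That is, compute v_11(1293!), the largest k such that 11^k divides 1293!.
v_11(1293!) = 127

Legendre's formula: v_p(n!) = Σ_{k ≥ 1} ⌊n / p^k⌋. For p = 11, n = 1293, the terms are:
  ⌊1293/11^1⌋ = ⌊1293/11⌋ = 117
  ⌊1293/11^2⌋ = ⌊1293/121⌋ = 10
(the next term ⌊1293/11^3⌋ = 0, terminating the sum). Summing: v_11(1293!) = 117 + 10 = 127.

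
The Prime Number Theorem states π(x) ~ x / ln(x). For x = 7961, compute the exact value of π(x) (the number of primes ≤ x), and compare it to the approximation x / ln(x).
π(7961) = 1005;  x/ln(x) ≈ 886.30;  relative error ≈ 11.81%.

Directly count primes up to 7961: π(7961) = 1005. The PNT approximation gives 7961/ln(7961) ≈ 7961/8.98231 ≈ 886.30. Relative error (π(x) − x/ln(x)) / π(x) ≈ 11.81%; the approximation is known to undercount slightly (Li(x) is a better estimate).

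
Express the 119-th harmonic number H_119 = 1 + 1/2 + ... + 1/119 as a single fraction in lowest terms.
H_119 = 93164933029543732588289222815367988877515840444049/17379782769567790172972927968296006432665936992320

Direct summation: H_119 = 1 + 1/2 + ... + 1/119. The least common denominator is lcm(1, ..., 119) = 955888052326228459513511038256280353796626534577600; over this denominator the numerator is 955888052326228459513511038256280353796626534577600 + 477944026163114229756755519128140176898313267288800 + 318629350775409486504503679418760117932208844859200 + 238972013081557114878377759564070088449156633644400 + 191177610465245691902702207651256070759325306915520 + 159314675387704743252251839709380058966104422429600 + 136555436046604065644787291179468621970946647796800 + 119486006540778557439188879782035044224578316822200 + 106209783591803162168167893139586705977402948286400 + 95588805232622845951351103825628035379662653457760 + 86898913847838950864864639841480032163329684961600 + 79657337693852371626125919854690029483052211214800 + 73529850178940650731808541404329257984355887275200 + 68277718023302032822393645589734310985473323898400 + 63725870155081897300900735883752023586441768971840 + 59743003270389278719594439891017522112289158411100 + 56228708960366379971383002250369432576272149092800 + 53104891795901581084083946569793352988701474143200 + 50309897490854129448079528329277913357717186030400 + 47794402616311422975675551912814017689831326728880 + 45518478682201355214929097059822873990315549265600 + 43449456923919475432432319920740016081664842480800 + 41560350101140367804935262532881754512896805851200 + 39828668846926185813062959927345014741526105607400 + 38235522093049138380540441530251214151865061383104 + 36764925089470325365904270702164628992177943637600 + 35403261197267720722722631046528901992467649428800 + 34138859011651016411196822794867155492736661949200 + 32961656976766498603914173732975184613676777054400 + 31862935077540948650450367941876011793220884485920 + 30835098462136401919790678653428398509568597889600 + 29871501635194639359797219945508761056144579205550 + 28966304615946316954954879947160010721109894987200 + 28114354480183189985691501125184716288136074546400 + 27311087209320813128957458235893724394189329559360 + 26552445897950790542041973284896676494350737071600 + 25834812225033201608473271304223793345854771204800 + 25154948745427064724039764164638956678858593015200 + 24509950059646883577269513801443085994785295758400 + 23897201308155711487837775956407008844915663364440 + 23314342739664108768622220445275130580405525233600 + 22759239341100677607464548529911436995157774632800 + 22229954705261126965430489261773961716200617083200 + 21724728461959737716216159960370008040832421240400 + 21241956718360632433633578627917341195480589657280 + 20780175050570183902467631266440877256448402925600 + 20338043666515499138585341239495326676523968820800 + 19914334423463092906531479963672507370763052803700 + 19507919435229152234969613025638374567278092542400 + 19117761046524569190270220765125607075932530691552 + 18742902986788793323794334083456477525424049697600 + 18382462544735162682952135351082314496088971818800 + 18035623628796763387047378080307176486728802539200 + 17701630598633860361361315523264450996233824714400 + 17379782769567790172972927968296006432665936992320 + 17069429505825508205598411397433577746368330974600 + 16769965830284709816026509443092637785905728676800 + 16480828488383249301957086866487592306838388527200 + 16201492412308956940906966750106446674519093806400 + 15931467538770474325225183970938005896610442242960 + 15670295939774237041205098987807874652403713681600 + 15417549231068200959895339326714199254784298944800 + 15172826227400451738309699019940957996771849755200 + 14935750817597319679898609972754380528072289602775 + 14705970035788130146361708280865851596871177455040 + 14483152307973158477477439973580005360554947493600 + 14266985855615350141992702063526572444725769172800 + 14057177240091594992845750562592358144068037273200 + 13853450033713455934978420844293918170965601950400 + 13655543604660406564478729117946862197094664779680 + 13463212004594767035401563919102540194318683585600 + 13276222948975395271020986642448338247175368535800 + 13094356881181211774157685455565484298583925131200 + 12917406112516600804236635652111896672927385602400 + 12745174031016379460180147176750404717288353794368 + 12577474372713532362019882082319478339429296507600 + 12414130549691278694980662834497147451904240708800 + 12254975029823441788634756900721542997392647879200 + 12099848763623145057133051117168105744261095374400 + 11948600654077855743918887978203504422457831682220 + 11801087065755906907574210348842967330822549809600 + 11657171369832054384311110222637565290202762616800 + 11516723522002752524259169135617835587911163067200 + 11379619670550338803732274264955718497578887316400 + 11245741792073275994276600450073886515254429818560 + 11114977352630563482715244630886980858100308541600 + 10987218992255499534638057910991728204558925684800 + 10862364230979868858108079980185004020416210620200 + 10740315194676724264196753238834610716816028478400 + 10620978359180316216816789313958670597740294828640 + 10504264311277235818829791629189893997765126753600 + 10390087525285091951233815633220438628224201462800 + 10278366154045467306596892884476132836522865963200 + 10169021833257749569292670619747663338261984410400 + 10061979498170825889615905665855582671543437206080 + 9957167211731546453265739981836253685381526401850 + 9854516003363179994984649878930725296872438500800 + 9753959717614576117484806512819187283639046271200 + 9655434871982105651651626649053336907036631662400 + 9558880523262284595135110382562803537966265345776 + 9464238141843846133797138992636439146501252817600 + 9371451493394396661897167041728238762712024848800 + 9280466527439111257412728526760003434918704219200 + 9191231272367581341476067675541157248044485909400 + 9103695736440271042985819411964574798063109853120 + 9017811814398381693523689040153588243364401269600 + 8933533199310546350593561105198881811183425556800 + 8850815299316930180680657761632225498116912357200 + 8769615158956224399206523286754865631161711326400 + 8689891384783895086486463984148003216332968496160 + 8611604075011067202824423768074597781951590401600 + 8534714752912754102799205698716788873184165487300 + 8459186303771933270031071135011330564571916235200 + 8384982915142354908013254721546318892952864338400 + 8312070020228073560987052506576350902579361170240 + 8240414244191624650978543433243796153419194263600 + 8169983353215627859089837933814361998261765252800 + 8100746206154478470453483375053223337259546903200 + 8032672708623768567340428892909918939467449870400 = 5124071316624905292355907254845239388263371224422695, so H_119 = 5124071316624905292355907254845239388263371224422695/955888052326228459513511038256280353796626534577600; reducing by gcd(5124071316624905292355907254845239388263371224422695, 955888052326228459513511038256280353796626534577600) = 55 gives 93164933029543732588289222815367988877515840444049/17379782769567790172972927968296006432665936992320 ≈ 5.36053. (The PNT-adjacent estimate ln(119) + γ ≈ 5.35634 matches within O(1/n).)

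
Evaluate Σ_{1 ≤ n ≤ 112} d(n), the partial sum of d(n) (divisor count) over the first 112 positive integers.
Σ_{n ≤ 112} d(n) = 552

Compute d(n) for each 1 ≤ n ≤ 112: d(1) = 1, d(2) = 2, d(3) = 2, d(4) = 3, d(5) = 2, d(6) = 4, d(7) = 2, d(8) = 4, d(9) = 3, d(10) = 4, d(11) = 2, d(12) = 6, d(13) = 2, d(14) = 4, d(15) = 4, d(16) = 5, d(17) = 2, d(18) = 6, d(19) = 2, d(20) = 6, d(21) = 4, d(22) = 4, d(23) = 2, d(24) = 8, d(25) = 3, d(26) = 4, d(27) = 4, d(28) = 6, d(29) = 2, d(30) = 8, d(31) = 2, d(32) = 6, d(33) = 4, d(34) = 4, d(35) = 4, d(36) = 9, d(37) = 2, d(38) = 4, d(39) = 4, d(40) = 8, d(41) = 2, d(42) = 8, d(43) = 2, d(44) = 6, d(45) = 6, d(46) = 4, d(47) = 2, d(48) = 10, d(49) = 3, d(50) = 6, d(51) = 4, d(52) = 6, d(53) = 2, d(54) = 8, d(55) = 4, d(56) = 8, d(57) = 4, d(58) = 4, d(59) = 2, d(60) = 12, d(61) = 2, d(62) = 4, d(63) = 6, d(64) = 7, d(65) = 4, d(66) = 8, d(67) = 2, d(68) = 6, d(69) = 4, d(70) = 8, d(71) = 2, d(72) = 12, d(73) = 2, d(74) = 4, d(75) = 6, d(76) = 6, d(77) = 4, d(78) = 8, d(79) = 2, d(80) = 10, d(81) = 5, d(82) = 4, d(83) = 2, d(84) = 12, d(85) = 4, d(86) = 4, d(87) = 4, d(88) = 8, d(89) = 2, d(90) = 12, d(91) = 4, d(92) = 6, d(93) = 4, d(94) = 4, d(95) = 4, d(96) = 12, d(97) = 2, d(98) = 6, d(99) = 6, d(100) = 9, d(101) = 2, d(102) = 8, d(103) = 2, d(104) = 8, d(105) = 8, d(106) = 4, d(107) = 2, d(108) = 12, d(109) = 2, d(110) = 8, d(111) = 4, d(112) = 10. Summing all 112 values: 552. (Dirichlet's divisor formula: Σ_{n ≤ x} d(n) = x ln(x) + (2γ − 1) x + O(√x). For x = 112, the asymptotic estimate is ≈ 545.77.)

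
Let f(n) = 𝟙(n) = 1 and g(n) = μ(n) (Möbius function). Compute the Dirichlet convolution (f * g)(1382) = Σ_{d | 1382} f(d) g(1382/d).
(𝟙 * μ)(1382) = 0

Divisors of 1382: [1, 2, 691, 1382]. For each d | 1382:
  d = 1: 𝟙(1) · μ(1382/1) = 1 · 1 = 1
  d = 2: 𝟙(2) · μ(1382/2) = 1 · -1 = -1
  d = 691: 𝟙(691) · μ(1382/691) = 1 · -1 = -1
  d = 1382: 𝟙(1382) · μ(1382/1382) = 1 · 1 = 1
Summing: (𝟙 * μ)(1382) = 1 + -1 + -1 + 1 = 0.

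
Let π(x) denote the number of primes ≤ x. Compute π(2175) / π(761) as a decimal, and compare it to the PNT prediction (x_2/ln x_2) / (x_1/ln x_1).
π(2175)/π(761) = 326/135 ≈ 2.4148;  PNT prediction ≈ 2.4675.

π(761) = 135 and π(2175) = 326, so π(2175)/π(761) ≈ 2.4148. The PNT-predicted ratio is (2175/ln(2175)) / (761/ln(761)) ≈ 2.4675. The two agree to within a few percent, as expected.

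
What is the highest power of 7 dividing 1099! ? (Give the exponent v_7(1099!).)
v_7(1099!) = 182

Legendre's formula: v_p(n!) = Σ_{k ≥ 1} ⌊n / p^k⌋. For p = 7, n = 1099, the terms are:
  ⌊1099/7^1⌋ = ⌊1099/7⌋ = 157
  ⌊1099/7^2⌋ = ⌊1099/49⌋ = 22
  ⌊1099/7^3⌋ = ⌊1099/343⌋ = 3
(the next term ⌊1099/7^4⌋ = 0, terminating the sum). Summing: v_7(1099!) = 157 + 22 + 3 = 182.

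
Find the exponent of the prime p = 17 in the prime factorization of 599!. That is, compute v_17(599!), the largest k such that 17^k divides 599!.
v_17(599!) = 37

Legendre's formula: v_p(n!) = Σ_{k ≥ 1} ⌊n / p^k⌋. For p = 17, n = 599, the terms are:
  ⌊599/17^1⌋ = ⌊599/17⌋ = 35
  ⌊599/17^2⌋ = ⌊599/289⌋ = 2
(the next term ⌊599/17^3⌋ = 0, terminating the sum). Summing: v_17(599!) = 35 + 2 = 37.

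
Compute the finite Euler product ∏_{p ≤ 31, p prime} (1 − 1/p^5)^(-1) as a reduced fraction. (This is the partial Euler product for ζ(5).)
∏ = 1910589921595024369341325427716514697147265/1842548811291065574051999987500114856101888

The primes p ≤ 31 are [2, 3, 5, 7, 11, 13, 17, 19, 23, 29, 31]. For each prime, (1 − 1/p^5)^(-1) = p^5 / (p^5 − 1). The product is (1 − 1/2^5)^(-1), (1 − 1/3^5)^(-1), (1 − 1/5^5)^(-1), (1 − 1/7^5)^(-1), (1 − 1/11^5)^(-1), (1 − 1/13^5)^(-1), (1 − 1/17^5)^(-1), (1 − 1/19^5)^(-1), (1 − 1/23^5)^(-1), (1 − 1/29^5)^(-1), (1 − 1/31^5)^(-1) = ∏ p^5 / (p^5 − 1) = 1910589921595024369341325427716514697147265/1842548811291065574051999987500114856101888.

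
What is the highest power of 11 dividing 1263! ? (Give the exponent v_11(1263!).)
v_11(1263!) = 124

Legendre's formula: v_p(n!) = Σ_{k ≥ 1} ⌊n / p^k⌋. For p = 11, n = 1263, the terms are:
  ⌊1263/11^1⌋ = ⌊1263/11⌋ = 114
  ⌊1263/11^2⌋ = ⌊1263/121⌋ = 10
(the next term ⌊1263/11^3⌋ = 0, terminating the sum). Summing: v_11(1263!) = 114 + 10 = 124.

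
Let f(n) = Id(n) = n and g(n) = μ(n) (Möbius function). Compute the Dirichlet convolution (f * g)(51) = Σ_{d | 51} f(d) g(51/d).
(Id * μ)(51) = 32

Divisors of 51: [1, 3, 17, 51]. For each d | 51:
  d = 1: Id(1) · μ(51/1) = 1 · 1 = 1
  d = 3: Id(3) · μ(51/3) = 3 · -1 = -3
  d = 17: Id(17) · μ(51/17) = 17 · -1 = -17
  d = 51: Id(51) · μ(51/51) = 51 · 1 = 51
Summing: (Id * μ)(51) = 1 + -3 + -17 + 51 = 32.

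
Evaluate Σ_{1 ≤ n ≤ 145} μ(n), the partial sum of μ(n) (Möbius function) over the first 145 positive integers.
Σ_{n ≤ 145} μ(n) = 0

Compute μ(n) for each 1 ≤ n ≤ 145: μ(1) = 1, μ(2) = -1, μ(3) = -1, μ(4) = 0, μ(5) = -1, μ(6) = 1, μ(7) = -1, μ(8) = 0, μ(9) = 0, μ(10) = 1, μ(11) = -1, μ(12) = 0, μ(13) = -1, μ(14) = 1, μ(15) = 1, μ(16) = 0, μ(17) = -1, μ(18) = 0, μ(19) = -1, μ(20) = 0, μ(21) = 1, μ(22) = 1, μ(23) = -1, μ(24) = 0, μ(25) = 0, μ(26) = 1, μ(27) = 0, μ(28) = 0, μ(29) = -1, μ(30) = -1, μ(31) = -1, μ(32) = 0, μ(33) = 1, μ(34) = 1, μ(35) = 1, μ(36) = 0, μ(37) = -1, μ(38) = 1, μ(39) = 1, μ(40) = 0, μ(41) = -1, μ(42) = -1, μ(43) = -1, μ(44) = 0, μ(45) = 0, μ(46) = 1, μ(47) = -1, μ(48) = 0, μ(49) = 0, μ(50) = 0, μ(51) = 1, μ(52) = 0, μ(53) = -1, μ(54) = 0, μ(55) = 1, μ(56) = 0, μ(57) = 1, μ(58) = 1, μ(59) = -1, μ(60) = 0, μ(61) = -1, μ(62) = 1, μ(63) = 0, μ(64) = 0, μ(65) = 1, μ(66) = -1, μ(67) = -1, μ(68) = 0, μ(69) = 1, μ(70) = -1, μ(71) = -1, μ(72) = 0, μ(73) = -1, μ(74) = 1, μ(75) = 0, μ(76) = 0, μ(77) = 1, μ(78) = -1, μ(79) = -1, μ(80) = 0, μ(81) = 0, μ(82) = 1, μ(83) = -1, μ(84) = 0, μ(85) = 1, μ(86) = 1, μ(87) = 1, μ(88) = 0, μ(89) = -1, μ(90) = 0, μ(91) = 1, μ(92) = 0, μ(93) = 1, μ(94) = 1, μ(95) = 1, μ(96) = 0, μ(97) = -1, μ(98) = 0, μ(99) = 0, μ(100) = 0, μ(101) = -1, μ(102) = -1, μ(103) = -1, μ(104) = 0, μ(105) = -1, μ(106) = 1, μ(107) = -1, μ(108) = 0, μ(109) = -1, μ(110) = -1, μ(111) = 1, μ(112) = 0, μ(113) = -1, μ(114) = -1, μ(115) = 1, μ(116) = 0, μ(117) = 0, μ(118) = 1, μ(119) = 1, μ(120) = 0, μ(121) = 0, μ(122) = 1, μ(123) = 1, μ(124) = 0, μ(125) = 0, μ(126) = 0, μ(127) = -1, μ(128) = 0, μ(129) = 1, μ(130) = -1, μ(131) = -1, μ(132) = 0, μ(133) = 1, μ(134) = 1, μ(135) = 0, μ(136) = 0, μ(137) = -1, μ(138) = -1, μ(139) = -1, μ(140) = 0, μ(141) = 1, μ(142) = 1, μ(143) = 1, μ(144) = 0, μ(145) = 1. Summing all 145 values: 0. (Mertens function M(x) = Σ_{n ≤ x} μ(n); on average M(x) should be small (PNT ⟺ M(x) = o(x)).)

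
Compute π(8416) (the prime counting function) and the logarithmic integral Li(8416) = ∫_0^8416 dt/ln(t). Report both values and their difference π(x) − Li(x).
π(8416) = 1051;  Li(8416) ≈ 1072.57;  π(x) − Li(x) ≈ -21.57.

Direct count of primes ≤ 8416 gives π(8416) = 1051. Numerical evaluation of the logarithmic integral gives Li(8416) ≈ 1072.57. The difference π(x) − Li(x) ≈ -21.57 is typically negative for small/moderate x (Li(x) overestimates), though Littlewood's theorem shows this sign changes infinitely often.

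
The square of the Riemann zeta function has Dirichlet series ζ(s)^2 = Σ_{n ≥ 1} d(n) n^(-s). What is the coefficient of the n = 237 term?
d(237) = 4

ζ(s)^2 = (Σ 1/m^s)(Σ 1/k^s). The coefficient of 1/n^s in the product is the number of ordered pairs (m, k) with mk = n, which equals d(n). For n = 237, divisors are [1, 3, 79, 237], so d(237) = 4.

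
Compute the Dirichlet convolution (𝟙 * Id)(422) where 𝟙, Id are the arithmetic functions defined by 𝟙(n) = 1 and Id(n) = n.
(𝟙 * Id)(422) = 636

Divisors of 422: [1, 2, 211, 422]. For each d | 422:
  d = 1: 𝟙(1) · Id(422/1) = 1 · 422 = 422
  d = 2: 𝟙(2) · Id(422/2) = 1 · 211 = 211
  d = 211: 𝟙(211) · Id(422/211) = 1 · 2 = 2
  d = 422: 𝟙(422) · Id(422/422) = 1 · 1 = 1
Summing: (𝟙 * Id)(422) = 422 + 211 + 2 + 1 = 636.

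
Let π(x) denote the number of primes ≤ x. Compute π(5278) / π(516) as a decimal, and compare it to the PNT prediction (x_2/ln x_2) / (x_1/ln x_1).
π(5278)/π(516) = 699/97 ≈ 7.2062;  PNT prediction ≈ 7.4539.

π(516) = 97 and π(5278) = 699, so π(5278)/π(516) ≈ 7.2062. The PNT-predicted ratio is (5278/ln(5278)) / (516/ln(516)) ≈ 7.4539. The two agree to within a few percent, as expected.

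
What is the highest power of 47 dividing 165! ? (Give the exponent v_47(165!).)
v_47(165!) = 3

Legendre's formula: v_p(n!) = Σ_{k ≥ 1} ⌊n / p^k⌋. For p = 47, n = 165, the terms are:
  ⌊165/47^1⌋ = ⌊165/47⌋ = 3
(the next term ⌊165/47^2⌋ = 0, terminating the sum). Summing: v_47(165!) = 3 = 3.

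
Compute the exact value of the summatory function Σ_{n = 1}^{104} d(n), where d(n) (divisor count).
Σ_{n ≤ 104} d(n) = 502

Compute d(n) for each 1 ≤ n ≤ 104: d(1) = 1, d(2) = 2, d(3) = 2, d(4) = 3, d(5) = 2, d(6) = 4, d(7) = 2, d(8) = 4, d(9) = 3, d(10) = 4, d(11) = 2, d(12) = 6, d(13) = 2, d(14) = 4, d(15) = 4, d(16) = 5, d(17) = 2, d(18) = 6, d(19) = 2, d(20) = 6, d(21) = 4, d(22) = 4, d(23) = 2, d(24) = 8, d(25) = 3, d(26) = 4, d(27) = 4, d(28) = 6, d(29) = 2, d(30) = 8, d(31) = 2, d(32) = 6, d(33) = 4, d(34) = 4, d(35) = 4, d(36) = 9, d(37) = 2, d(38) = 4, d(39) = 4, d(40) = 8, d(41) = 2, d(42) = 8, d(43) = 2, d(44) = 6, d(45) = 6, d(46) = 4, d(47) = 2, d(48) = 10, d(49) = 3, d(50) = 6, d(51) = 4, d(52) = 6, d(53) = 2, d(54) = 8, d(55) = 4, d(56) = 8, d(57) = 4, d(58) = 4, d(59) = 2, d(60) = 12, d(61) = 2, d(62) = 4, d(63) = 6, d(64) = 7, d(65) = 4, d(66) = 8, d(67) = 2, d(68) = 6, d(69) = 4, d(70) = 8, d(71) = 2, d(72) = 12, d(73) = 2, d(74) = 4, d(75) = 6, d(76) = 6, d(77) = 4, d(78) = 8, d(79) = 2, d(80) = 10, d(81) = 5, d(82) = 4, d(83) = 2, d(84) = 12, d(85) = 4, d(86) = 4, d(87) = 4, d(88) = 8, d(89) = 2, d(90) = 12, d(91) = 4, d(92) = 6, d(93) = 4, d(94) = 4, d(95) = 4, d(96) = 12, d(97) = 2, d(98) = 6, d(99) = 6, d(100) = 9, d(101) = 2, d(102) = 8, d(103) = 2, d(104) = 8. Summing all 104 values: 502. (Dirichlet's divisor formula: Σ_{n ≤ x} d(n) = x ln(x) + (2γ − 1) x + O(√x). For x = 104, the asymptotic estimate is ≈ 499.08.)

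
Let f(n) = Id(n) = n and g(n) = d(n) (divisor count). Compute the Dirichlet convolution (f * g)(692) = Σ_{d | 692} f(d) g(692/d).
(Id * d)(692) = 1925

Divisors of 692: [1, 2, 4, 173, 346, 692]. For each d | 692:
  d = 1: Id(1) · d(692/1) = 1 · 6 = 6
  d = 2: Id(2) · d(692/2) = 2 · 4 = 8
  d = 4: Id(4) · d(692/4) = 4 · 2 = 8
  d = 173: Id(173) · d(692/173) = 173 · 3 = 519
  d = 346: Id(346) · d(692/346) = 346 · 2 = 692
  d = 692: Id(692) · d(692/692) = 692 · 1 = 692
Summing: (Id * d)(692) = 6 + 8 + 8 + 519 + 692 + 692 = 1925.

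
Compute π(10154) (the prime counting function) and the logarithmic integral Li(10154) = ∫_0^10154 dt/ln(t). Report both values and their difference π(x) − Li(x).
π(10154) = 1246;  Li(10154) ≈ 1262.84;  π(x) − Li(x) ≈ -16.84.

Direct count of primes ≤ 10154 gives π(10154) = 1246. Numerical evaluation of the logarithmic integral gives Li(10154) ≈ 1262.84. The difference π(x) − Li(x) ≈ -16.84 is typically negative for small/moderate x (Li(x) overestimates), though Littlewood's theorem shows this sign changes infinitely often.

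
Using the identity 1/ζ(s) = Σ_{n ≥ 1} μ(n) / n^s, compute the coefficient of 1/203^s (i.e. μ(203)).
μ(203) = 1

Factor n = 203 = 7 · 29. μ(n) = 0 if any exponent ≥ 2 (not squarefree); otherwise μ(n) = (−1)^{ω(n)} where ω(n) is the number of distinct prime factors. Applying: μ(203) = 1.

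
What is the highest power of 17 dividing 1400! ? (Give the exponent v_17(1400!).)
v_17(1400!) = 86

Legendre's formula: v_p(n!) = Σ_{k ≥ 1} ⌊n / p^k⌋. For p = 17, n = 1400, the terms are:
  ⌊1400/17^1⌋ = ⌊1400/17⌋ = 82
  ⌊1400/17^2⌋ = ⌊1400/289⌋ = 4
(the next term ⌊1400/17^3⌋ = 0, terminating the sum). Summing: v_17(1400!) = 82 + 4 = 86.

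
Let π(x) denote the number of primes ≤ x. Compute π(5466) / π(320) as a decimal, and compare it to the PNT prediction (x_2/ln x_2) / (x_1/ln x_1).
π(5466)/π(320) = 721/66 ≈ 10.9242;  PNT prediction ≈ 11.4486.

π(320) = 66 and π(5466) = 721, so π(5466)/π(320) ≈ 10.9242. The PNT-predicted ratio is (5466/ln(5466)) / (320/ln(320)) ≈ 11.4486. The two agree to within a few percent, as expected.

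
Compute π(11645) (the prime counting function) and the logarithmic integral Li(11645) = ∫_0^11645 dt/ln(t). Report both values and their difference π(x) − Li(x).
π(11645) = 1399;  Li(11645) ≈ 1423.24;  π(x) − Li(x) ≈ -24.24.

Direct count of primes ≤ 11645 gives π(11645) = 1399. Numerical evaluation of the logarithmic integral gives Li(11645) ≈ 1423.24. The difference π(x) − Li(x) ≈ -24.24 is typically negative for small/moderate x (Li(x) overestimates), though Littlewood's theorem shows this sign changes infinitely often.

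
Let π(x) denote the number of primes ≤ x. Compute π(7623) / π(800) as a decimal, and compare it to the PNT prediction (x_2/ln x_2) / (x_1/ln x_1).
π(7623)/π(800) = 968/139 ≈ 6.9640;  PNT prediction ≈ 7.1257.

π(800) = 139 and π(7623) = 968, so π(7623)/π(800) ≈ 6.9640. The PNT-predicted ratio is (7623/ln(7623)) / (800/ln(800)) ≈ 7.1257. The two agree to within a few percent, as expected.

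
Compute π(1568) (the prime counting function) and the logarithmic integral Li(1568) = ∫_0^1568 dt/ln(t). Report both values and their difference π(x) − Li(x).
π(1568) = 247;  Li(1568) ≈ 257.08;  π(x) − Li(x) ≈ -10.08.

Direct count of primes ≤ 1568 gives π(1568) = 247. Numerical evaluation of the logarithmic integral gives Li(1568) ≈ 257.08. The difference π(x) − Li(x) ≈ -10.08 is typically negative for small/moderate x (Li(x) overestimates), though Littlewood's theorem shows this sign changes infinitely often.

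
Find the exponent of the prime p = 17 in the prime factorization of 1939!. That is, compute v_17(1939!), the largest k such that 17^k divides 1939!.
v_17(1939!) = 120

Legendre's formula: v_p(n!) = Σ_{k ≥ 1} ⌊n / p^k⌋. For p = 17, n = 1939, the terms are:
  ⌊1939/17^1⌋ = ⌊1939/17⌋ = 114
  ⌊1939/17^2⌋ = ⌊1939/289⌋ = 6
(the next term ⌊1939/17^3⌋ = 0, terminating the sum). Summing: v_17(1939!) = 114 + 6 = 120.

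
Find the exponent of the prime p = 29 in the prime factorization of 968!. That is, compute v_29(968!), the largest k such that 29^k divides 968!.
v_29(968!) = 34

Legendre's formula: v_p(n!) = Σ_{k ≥ 1} ⌊n / p^k⌋. For p = 29, n = 968, the terms are:
  ⌊968/29^1⌋ = ⌊968/29⌋ = 33
  ⌊968/29^2⌋ = ⌊968/841⌋ = 1
(the next term ⌊968/29^3⌋ = 0, terminating the sum). Summing: v_29(968!) = 33 + 1 = 34.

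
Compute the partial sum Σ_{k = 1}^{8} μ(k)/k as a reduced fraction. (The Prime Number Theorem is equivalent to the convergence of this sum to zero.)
Σ μ(k)/k = -1/105

Values of μ(k) for 1 ≤ k ≤ 8: μ(1) = 1, μ(2) = -1, μ(3) = -1, μ(5) = -1, μ(6) = 1, μ(7) = -1, with μ = 0 on non-squarefree integers. Summing μ(k)/k for k where μ(k) ≠ 0 gives -1/105 ≈ -0.0095. (PNT ⟺ this sum → 0 as n → ∞.)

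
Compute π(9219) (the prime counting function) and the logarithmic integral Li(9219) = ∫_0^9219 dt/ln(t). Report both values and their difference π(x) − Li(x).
π(9219) = 1142;  Li(9219) ≈ 1160.97;  π(x) − Li(x) ≈ -18.97.

Direct count of primes ≤ 9219 gives π(9219) = 1142. Numerical evaluation of the logarithmic integral gives Li(9219) ≈ 1160.97. The difference π(x) − Li(x) ≈ -18.97 is typically negative for small/moderate x (Li(x) overestimates), though Littlewood's theorem shows this sign changes infinitely often.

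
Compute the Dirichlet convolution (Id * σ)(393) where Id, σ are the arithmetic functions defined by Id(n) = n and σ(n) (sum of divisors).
(Id * σ)(393) = 1841

Divisors of 393: [1, 3, 131, 393]. For each d | 393:
  d = 1: Id(1) · σ(393/1) = 1 · 528 = 528
  d = 3: Id(3) · σ(393/3) = 3 · 132 = 396
  d = 131: Id(131) · σ(393/131) = 131 · 4 = 524
  d = 393: Id(393) · σ(393/393) = 393 · 1 = 393
Summing: (Id * σ)(393) = 528 + 396 + 524 + 393 = 1841.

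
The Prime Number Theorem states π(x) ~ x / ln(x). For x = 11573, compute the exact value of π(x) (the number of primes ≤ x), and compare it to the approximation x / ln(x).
π(11573) = 1392;  x/ln(x) ≈ 1236.90;  relative error ≈ 11.14%.

Directly count primes up to 11573: π(11573) = 1392. The PNT approximation gives 11573/ln(11573) ≈ 11573/9.35643 ≈ 1236.90. Relative error (π(x) − x/ln(x)) / π(x) ≈ 11.14%; the approximation is known to undercount slightly (Li(x) is a better estimate).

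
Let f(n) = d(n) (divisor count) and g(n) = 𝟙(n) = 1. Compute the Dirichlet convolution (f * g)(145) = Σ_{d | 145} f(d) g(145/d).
(d * 𝟙)(145) = 9

Divisors of 145: [1, 5, 29, 145]. For each d | 145:
  d = 1: d(1) · 𝟙(145/1) = 1 · 1 = 1
  d = 5: d(5) · 𝟙(145/5) = 2 · 1 = 2
  d = 29: d(29) · 𝟙(145/29) = 2 · 1 = 2
  d = 145: d(145) · 𝟙(145/145) = 4 · 1 = 4
Summing: (d * 𝟙)(145) = 1 + 2 + 2 + 4 = 9.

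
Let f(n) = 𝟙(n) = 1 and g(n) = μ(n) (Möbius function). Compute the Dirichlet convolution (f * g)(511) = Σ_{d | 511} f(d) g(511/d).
(𝟙 * μ)(511) = 0

Divisors of 511: [1, 7, 73, 511]. For each d | 511:
  d = 1: 𝟙(1) · μ(511/1) = 1 · 1 = 1
  d = 7: 𝟙(7) · μ(511/7) = 1 · -1 = -1
  d = 73: 𝟙(73) · μ(511/73) = 1 · -1 = -1
  d = 511: 𝟙(511) · μ(511/511) = 1 · 1 = 1
Summing: (𝟙 * μ)(511) = 1 + -1 + -1 + 1 = 0.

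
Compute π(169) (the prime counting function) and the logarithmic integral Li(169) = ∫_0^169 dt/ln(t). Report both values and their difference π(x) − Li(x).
π(169) = 39;  Li(169) ≈ 44.25;  π(x) − Li(x) ≈ -5.25.

Direct count of primes ≤ 169 gives π(169) = 39. Numerical evaluation of the logarithmic integral gives Li(169) ≈ 44.25. The difference π(x) − Li(x) ≈ -5.25 is typically negative for small/moderate x (Li(x) overestimates), though Littlewood's theorem shows this sign changes infinitely often.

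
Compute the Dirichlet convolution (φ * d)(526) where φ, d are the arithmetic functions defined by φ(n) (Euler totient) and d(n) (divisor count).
(φ * d)(526) = 792

Divisors of 526: [1, 2, 263, 526]. For each d | 526:
  d = 1: φ(1) · d(526/1) = 1 · 4 = 4
  d = 2: φ(2) · d(526/2) = 1 · 2 = 2
  d = 263: φ(263) · d(526/263) = 262 · 2 = 524
  d = 526: φ(526) · d(526/526) = 262 · 1 = 262
Summing: (φ * d)(526) = 4 + 2 + 524 + 262 = 792.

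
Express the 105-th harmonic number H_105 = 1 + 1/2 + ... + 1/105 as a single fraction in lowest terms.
H_105 = 759525171909485731983968522830675502275870361/145060212702939779988529042870810778780278080

Direct summation: H_105 = 1 + 1/2 + ... + 1/105. The least common denominator is lcm(1, ..., 105) = 725301063514698899942645214354053893901390400; over this denominator the numerator is 725301063514698899942645214354053893901390400 + 362650531757349449971322607177026946950695200 + 241767021171566299980881738118017964633796800 + 181325265878674724985661303588513473475347600 + 145060212702939779988529042870810778780278080 + 120883510585783149990440869059008982316898400 + 103614437644956985706092173479150556271627200 + 90662632939337362492830651794256736737673800 + 80589007057188766660293912706005988211265600 + 72530106351469889994264521435405389390139040 + 65936460319518081812967746759459444900126400 + 60441755292891574995220434529504491158449200 + 55792389501130684610972708796465684146260800 + 51807218822478492853046086739575278135813600 + 48353404234313259996176347623603592926759360 + 45331316469668681246415325897128368368836900 + 42664768442041111761332071432591405523611200 + 40294503528594383330146956353002994105632800 + 38173740184984152628560274439687047047441600 + 36265053175734944997132260717702694695069520 + 34538145881652328568697391159716852090542400 + 32968230159759040906483873379729722450063200 + 31534828848465169562723704971915386691364800 + 30220877646445787497610217264752245579224600 + 29012042540587955997705808574162155756055616 + 27896194750565342305486354398232842073130400 + 26863002352396255553431304235335329403755200 + 25903609411239246426523043369787639067906800 + 25010381500506858618711903943243237720737600 + 24176702117156629998088173811801796463379680 + 23396808500474158062665974656582383674238400 + 22665658234834340623207662948564184184418450 + 21978820106506027270989248919819814966708800 + 21332384221020555880666035716295702761805600 + 20722887528991397141218434695830111254325440 + 20147251764297191665073478176501497052816400 + 19602731446343213511963384171731186321659200 + 19086870092492076314280137219843523523720800 + 18597463167043561536990902932155228048753600 + 18132526587867472498566130358851347347534760 + 17690269841821924388845005228147655948814400 + 17269072940826164284348695579858426045271200 + 16867466593365090696340586380326834741892800 + 16484115079879520453241936689864861225031600 + 16117801411437753332058782541201197642253120 + 15767414424232584781361852485957693345682400 + 15431937521589338296652025837320295614923200 + 15110438823222893748805108632376122789612300 + 14802062520708140815156024782735793753089600 + 14506021270293977998852904287081077878027808 + 14221589480680370587110690477530468507870400 + 13948097375282671152743177199116421036565200 + 13684925726692432074389532346302903658516800 + 13431501176198127776715652117667664701877600 + 13187292063903616362593549351891888980025280 + 12951804705619623213261521684893819533953400 + 12724580061661384209520091479895682349147200 + 12505190750253429309355951971621618860368800 + 12293238364655913558349918887356845659345600 + 12088351058578314999044086905900898231689840 + 11890181369093424589223692038591047441006400 + 11698404250237079031332987328291191837119200 + 11512715293884109522899130386572284030180800 + 11332829117417170311603831474282092092209225 + 11158477900226136922194541759293136829252160 + 10989410053253013635494624459909907483354400 + 10825389007682073133472316632150058117931200 + 10666192110510277940333017858147851380902800 + 10511609616155056520907901657305128897121600 + 10361443764495698570609217347915055627162720 + 10215507936826745069614721328930336533822400 + 10073625882148595832536739088250748526408200 + 9935631007050669862228016634987039642484800 + 9801365723171606755981692085865593160829600 + 9670680846862651999235269524720718585351872 + 9543435046246038157140068609921761761860400 + 9419494331359725973281106679922777842875200 + 9298731583521780768495451466077614024376800 + 9181026120439226581552471067772834100017600 + 9066263293933736249283065179425673673767380 + 8954334117465418517810434745111776467918400 + 8845134920910962194422502614073827974407200 + 8738567030297577107742713425952456553028800 + 8634536470413082142174347789929213022635600 + 8532953688408222352266414286518281104722240 + 8433733296682545348170293190163417370946400 + 8336793833502286206237301314414412573579200 + 8242057539939760226620968344932430612515800 + 8149450151850549437557811397236560605633600 + 8058900705718876666029391270600598821126560 + 7970341357304383515853244113780812020894400 + 7883707212116292390680926242978846672841200 + 7798936166824719354221991552194127891412800 + 7715968760794669148326012918660147807461600 + 7634748036996830525712054887937409409488320 + 7555219411611446874402554316188061394806150 + 7477330551697926803532424890247978287643200 + 7401031260354070407578012391367896876544800 + 7326273368835342423663082973273271655569600 + 7253010635146988999426452143540538939013904 + 7181198648660385147946982320337167266350400 + 7110794740340185293555345238765234253935200 + 7041757898200960193617914702466542659236800 + 6974048687641335576371588599558210518282600 + 6907629176330465713739478231943370418108480 = 3797625859547428659919842614153377511379351805, so H_105 = 3797625859547428659919842614153377511379351805/725301063514698899942645214354053893901390400; reducing by gcd(3797625859547428659919842614153377511379351805, 725301063514698899942645214354053893901390400) = 5 gives 759525171909485731983968522830675502275870361/145060212702939779988529042870810778780278080 ≈ 5.23593. (The PNT-adjacent estimate ln(105) + γ ≈ 5.23118 matches within O(1/n).)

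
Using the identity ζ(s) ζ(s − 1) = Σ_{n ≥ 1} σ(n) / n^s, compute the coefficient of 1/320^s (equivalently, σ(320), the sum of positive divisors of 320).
σ(320) = 762

In the product (Σ m^0/m^s)(Σ k / k^s) = Σ (Σ_{d | n} d) / n^s, the coefficient of 1/n^s is σ(n) = Σ_{d | n} d. For n = 320, divisors are [1, 2, 4, 5, 8, 10, 16, 20, 32, 40, 64, 80, 160, 320]; summing: σ(320) = 762.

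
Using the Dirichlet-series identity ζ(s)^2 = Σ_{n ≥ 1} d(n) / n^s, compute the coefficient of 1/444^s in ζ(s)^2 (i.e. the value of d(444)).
d(444) = 12

ζ(s)^2 = (Σ 1/m^s)(Σ 1/k^s). The coefficient of 1/n^s in the product is the number of ordered pairs (m, k) with mk = n, which equals d(n). For n = 444, divisors are [1, 2, 3, 4, 6, 12, 37, 74, 111, 148, 222, 444], so d(444) = 12.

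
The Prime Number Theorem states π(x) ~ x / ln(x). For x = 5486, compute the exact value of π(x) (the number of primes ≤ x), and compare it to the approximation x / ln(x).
π(5486) = 725;  x/ln(x) ≈ 637.17;  relative error ≈ 12.11%.

Directly count primes up to 5486: π(5486) = 725. The PNT approximation gives 5486/ln(5486) ≈ 5486/8.60995 ≈ 637.17. Relative error (π(x) − x/ln(x)) / π(x) ≈ 12.11%; the approximation is known to undercount slightly (Li(x) is a better estimate).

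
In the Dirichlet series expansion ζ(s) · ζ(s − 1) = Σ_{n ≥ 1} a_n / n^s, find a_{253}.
σ(253) = 288

In the product (Σ m^0/m^s)(Σ k / k^s) = Σ (Σ_{d | n} d) / n^s, the coefficient of 1/n^s is σ(n) = Σ_{d | n} d. For n = 253, divisors are [1, 11, 23, 253]; summing: σ(253) = 288.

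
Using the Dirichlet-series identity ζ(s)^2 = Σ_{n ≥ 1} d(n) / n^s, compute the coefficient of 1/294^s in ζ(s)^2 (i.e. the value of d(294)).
d(294) = 12

ζ(s)^2 = (Σ 1/m^s)(Σ 1/k^s). The coefficient of 1/n^s in the product is the number of ordered pairs (m, k) with mk = n, which equals d(n). For n = 294, divisors are [1, 2, 3, 6, 7, 14, 21, 42, 49, 98, 147, 294], so d(294) = 12.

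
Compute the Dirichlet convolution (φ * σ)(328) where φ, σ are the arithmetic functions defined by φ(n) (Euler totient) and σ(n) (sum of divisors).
(φ * σ)(328) = 2624

Divisors of 328: [1, 2, 4, 8, 41, 82, 164, 328]. For each d | 328:
  d = 1: φ(1) · σ(328/1) = 1 · 630 = 630
  d = 2: φ(2) · σ(328/2) = 1 · 294 = 294
  d = 4: φ(4) · σ(328/4) = 2 · 126 = 252
  d = 8: φ(8) · σ(328/8) = 4 · 42 = 168
  d = 41: φ(41) · σ(328/41) = 40 · 15 = 600
  d = 82: φ(82) · σ(328/82) = 40 · 7 = 280
  d = 164: φ(164) · σ(328/164) = 80 · 3 = 240
  d = 328: φ(328) · σ(328/328) = 160 · 1 = 160
Summing: (φ * σ)(328) = 630 + 294 + 252 + 168 + 600 + 280 + 240 + 160 = 2624.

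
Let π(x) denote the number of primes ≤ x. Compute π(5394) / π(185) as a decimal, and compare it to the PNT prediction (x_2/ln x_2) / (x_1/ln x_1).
π(5394)/π(185) = 711/42 ≈ 16.9286;  PNT prediction ≈ 17.7130.

π(185) = 42 and π(5394) = 711, so π(5394)/π(185) ≈ 16.9286. The PNT-predicted ratio is (5394/ln(5394)) / (185/ln(185)) ≈ 17.7130. The two agree to within a few percent, as expected.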